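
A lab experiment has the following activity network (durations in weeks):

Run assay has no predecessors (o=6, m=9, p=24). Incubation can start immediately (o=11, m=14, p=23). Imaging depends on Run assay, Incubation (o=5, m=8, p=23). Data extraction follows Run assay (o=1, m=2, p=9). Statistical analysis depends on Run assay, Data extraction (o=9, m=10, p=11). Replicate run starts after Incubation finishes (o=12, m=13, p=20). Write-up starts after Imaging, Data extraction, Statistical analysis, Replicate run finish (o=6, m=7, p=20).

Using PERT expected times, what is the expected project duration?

te_Run assay = (6 + 4·9 + 24)/6 = 66/6 = 11
te_Incubation = (11 + 4·14 + 23)/6 = 90/6 = 15
te_Imaging = (5 + 4·8 + 23)/6 = 60/6 = 10
te_Data extraction = (1 + 4·2 + 9)/6 = 18/6 = 3
te_Statistical analysis = (9 + 4·10 + 11)/6 = 60/6 = 10
te_Replicate run = (12 + 4·13 + 20)/6 = 84/6 = 14
te_Write-up = (6 + 4·7 + 20)/6 = 54/6 = 9

Forward pass:
ES_Run assay = 0; EF_Run assay = 11
ES_Incubation = 0; EF_Incubation = 15
ES_Imaging = max(EF_Run assay=11, EF_Incubation=15) = 15; EF_Imaging = 15+10 = 25
ES_Data extraction = 11; EF_Data extraction = 11+3 = 14
ES_Statistical analysis = max(EF_Run assay=11, EF_Data extraction=14) = 14; EF_Statistical analysis = 14+10 = 24
ES_Replicate run = 15; EF_Replicate run = 15+14 = 29
ES_Write-up = max(EF_Imaging=25, EF_Data extraction=14, EF_Statistical analysis=24, EF_Replicate run=29) = 29; EF_Write-up = 29+9 = 38
Expected project duration μ = 38 weeks. Critical path: Incubation → Replicate run → Write-up.

38 weeks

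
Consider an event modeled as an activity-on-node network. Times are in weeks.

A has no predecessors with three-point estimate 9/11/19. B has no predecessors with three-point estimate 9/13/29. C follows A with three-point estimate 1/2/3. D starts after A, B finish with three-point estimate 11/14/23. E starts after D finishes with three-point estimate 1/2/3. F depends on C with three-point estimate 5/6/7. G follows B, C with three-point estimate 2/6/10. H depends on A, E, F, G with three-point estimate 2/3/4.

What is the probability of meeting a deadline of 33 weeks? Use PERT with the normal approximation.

te_A = (9 + 4·11 + 19)/6 = 72/6 = 12; σ²_A = ((19−9)/6)² = 2.778
te_B = (9 + 4·13 + 29)/6 = 90/6 = 15; σ²_B = ((29−9)/6)² = 11.111
te_C = (1 + 4·2 + 3)/6 = 12/6 = 2; σ²_C = ((3−1)/6)² = 0.111
te_D = (11 + 4·14 + 23)/6 = 90/6 = 15; σ²_D = ((23−11)/6)² = 4.000
te_E = (1 + 4·2 + 3)/6 = 12/6 = 2; σ²_E = ((3−1)/6)² = 0.111
te_F = (5 + 4·6 + 7)/6 = 36/6 = 6; σ²_F = ((7−5)/6)² = 0.111
te_G = (2 + 4·6 + 10)/6 = 36/6 = 6; σ²_G = ((10−2)/6)² = 1.778
te_H = (2 + 4·3 + 4)/6 = 18/6 = 3; σ²_H = ((4−2)/6)² = 0.111

Forward pass:
ES_A = 0; EF_A = 12
ES_B = 0; EF_B = 15
ES_C = 12; EF_C = 12+2 = 14
ES_D = max(EF_A=12, EF_B=15) = 15; EF_D = 15+15 = 30
ES_E = 30; EF_E = 30+2 = 32
ES_F = 14; EF_F = 14+6 = 20
ES_G = max(EF_B=15, EF_C=14) = 15; EF_G = 15+6 = 21
ES_H = max(EF_A=12, EF_E=32, EF_F=20, EF_G=21) = 32; EF_H = 32+3 = 35
Expected project duration μ = 35 weeks. Critical path: B → D → E → H.

Variance along critical path = 11.111 + 4.000 + 0.111 + 0.111 = 15.333; σ = √15.333 = 3.916 weeks.
Z = (33 − 35) / 3.916 = -0.511
P(T ≤ 33) = Φ(-0.511) ≈ 0.305

0.305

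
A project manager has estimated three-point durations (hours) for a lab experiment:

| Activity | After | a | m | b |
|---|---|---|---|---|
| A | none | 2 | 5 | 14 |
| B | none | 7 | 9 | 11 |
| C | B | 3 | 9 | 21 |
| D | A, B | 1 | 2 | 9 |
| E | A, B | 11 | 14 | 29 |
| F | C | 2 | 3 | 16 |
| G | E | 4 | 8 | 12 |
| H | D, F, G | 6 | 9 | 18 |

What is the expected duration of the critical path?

te_A = (2 + 4·5 + 14)/6 = 36/6 = 6
te_B = (7 + 4·9 + 11)/6 = 54/6 = 9
te_C = (3 + 4·9 + 21)/6 = 60/6 = 10
te_D = (1 + 4·2 + 9)/6 = 18/6 = 3
te_E = (11 + 4·14 + 29)/6 = 96/6 = 16
te_F = (2 + 4·3 + 16)/6 = 30/6 = 5
te_G = (4 + 4·8 + 12)/6 = 48/6 = 8
te_H = (6 + 4·9 + 18)/6 = 60/6 = 10

Forward pass:
ES_A = 0; EF_A = 6
ES_B = 0; EF_B = 9
ES_C = 9; EF_C = 9+10 = 19
ES_D = max(EF_A=6, EF_B=9) = 9; EF_D = 9+3 = 12
ES_E = max(EF_A=6, EF_B=9) = 9; EF_E = 9+16 = 25
ES_F = 19; EF_F = 19+5 = 24
ES_G = 25; EF_G = 25+8 = 33
ES_H = max(EF_D=12, EF_F=24, EF_G=33) = 33; EF_H = 33+10 = 43
Expected project duration μ = 43 hours. Critical path: B → E → G → H.

43 hours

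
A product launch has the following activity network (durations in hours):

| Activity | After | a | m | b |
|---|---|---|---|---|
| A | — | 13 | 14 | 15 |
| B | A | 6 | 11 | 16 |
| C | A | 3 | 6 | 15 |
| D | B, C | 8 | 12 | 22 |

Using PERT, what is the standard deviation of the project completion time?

2.89 hours

te_A = (13 + 4·14 + 15)/6 = 84/6 = 14; σ²_A = ((15−13)/6)² = 0.111
te_B = (6 + 4·11 + 16)/6 = 66/6 = 11; σ²_B = ((16−6)/6)² = 2.778
te_C = (3 + 4·6 + 15)/6 = 42/6 = 7; σ²_C = ((15−3)/6)² = 4.000
te_D = (8 + 4·12 + 22)/6 = 78/6 = 13; σ²_D = ((22−8)/6)² = 5.444

Forward pass:
ES_A = 0; EF_A = 14
ES_B = 14; EF_B = 14+11 = 25
ES_C = 14; EF_C = 14+7 = 21
ES_D = max(EF_B=25, EF_C=21) = 25; EF_D = 25+13 = 38
Expected project duration μ = 38 hours. Critical path: A → B → D.

Variance along critical path = 0.111 + 2.778 + 5.444 = 8.333
σ = √8.333 = 2.887 hours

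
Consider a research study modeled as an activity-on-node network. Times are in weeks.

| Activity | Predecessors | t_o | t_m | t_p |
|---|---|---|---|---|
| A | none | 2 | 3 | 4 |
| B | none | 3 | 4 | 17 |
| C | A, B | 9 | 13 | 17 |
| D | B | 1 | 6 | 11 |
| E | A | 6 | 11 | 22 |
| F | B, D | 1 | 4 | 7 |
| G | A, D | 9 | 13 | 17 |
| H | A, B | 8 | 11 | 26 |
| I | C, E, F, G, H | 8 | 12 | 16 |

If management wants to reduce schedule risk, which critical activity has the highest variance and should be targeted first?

te_A = (2 + 4·3 + 4)/6 = 18/6 = 3; σ²_A = ((4−2)/6)² = 0.111
te_B = (3 + 4·4 + 17)/6 = 36/6 = 6; σ²_B = ((17−3)/6)² = 5.444
te_C = (9 + 4·13 + 17)/6 = 78/6 = 13; σ²_C = ((17−9)/6)² = 1.778
te_D = (1 + 4·6 + 11)/6 = 36/6 = 6; σ²_D = ((11−1)/6)² = 2.778
te_E = (6 + 4·11 + 22)/6 = 72/6 = 12; σ²_E = ((22−6)/6)² = 7.111
te_F = (1 + 4·4 + 7)/6 = 24/6 = 4; σ²_F = ((7−1)/6)² = 1.000
te_G = (9 + 4·13 + 17)/6 = 78/6 = 13; σ²_G = ((17−9)/6)² = 1.778
te_H = (8 + 4·11 + 26)/6 = 78/6 = 13; σ²_H = ((26−8)/6)² = 9.000
te_I = (8 + 4·12 + 16)/6 = 72/6 = 12; σ²_I = ((16−8)/6)² = 1.778

Forward pass:
ES_A = 0; EF_A = 3
ES_B = 0; EF_B = 6
ES_C = max(EF_A=3, EF_B=6) = 6; EF_C = 6+13 = 19
ES_D = 6; EF_D = 6+6 = 12
ES_E = 3; EF_E = 3+12 = 15
ES_F = max(EF_B=6, EF_D=12) = 12; EF_F = 12+4 = 16
ES_G = max(EF_A=3, EF_D=12) = 12; EF_G = 12+13 = 25
ES_H = max(EF_A=3, EF_B=6) = 6; EF_H = 6+13 = 19
ES_I = max(EF_C=19, EF_E=15, EF_F=16, EF_G=25, EF_H=19) = 25; EF_I = 25+12 = 37
Expected project duration μ = 37 weeks. Critical path: B → D → G → I.

Variances on critical path: σ²_B=5.444, σ²_D=2.778, σ²_G=1.778, σ²_I=1.778.
Largest is σ²_B = 5.444.

B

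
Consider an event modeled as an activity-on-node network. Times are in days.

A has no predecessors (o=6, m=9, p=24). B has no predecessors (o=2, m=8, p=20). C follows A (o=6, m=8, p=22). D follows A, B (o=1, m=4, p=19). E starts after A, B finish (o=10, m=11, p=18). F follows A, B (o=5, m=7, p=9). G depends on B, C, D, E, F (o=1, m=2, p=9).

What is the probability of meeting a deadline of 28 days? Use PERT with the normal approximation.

te_A = (6 + 4·9 + 24)/6 = 66/6 = 11; σ²_A = ((24−6)/6)² = 9.000
te_B = (2 + 4·8 + 20)/6 = 54/6 = 9; σ²_B = ((20−2)/6)² = 9.000
te_C = (6 + 4·8 + 22)/6 = 60/6 = 10; σ²_C = ((22−6)/6)² = 7.111
te_D = (1 + 4·4 + 19)/6 = 36/6 = 6; σ²_D = ((19−1)/6)² = 9.000
te_E = (10 + 4·11 + 18)/6 = 72/6 = 12; σ²_E = ((18−10)/6)² = 1.778
te_F = (5 + 4·7 + 9)/6 = 42/6 = 7; σ²_F = ((9−5)/6)² = 0.444
te_G = (1 + 4·2 + 9)/6 = 18/6 = 3; σ²_G = ((9−1)/6)² = 1.778

Forward pass:
ES_A = 0; EF_A = 11
ES_B = 0; EF_B = 9
ES_C = 11; EF_C = 11+10 = 21
ES_D = max(EF_A=11, EF_B=9) = 11; EF_D = 11+6 = 17
ES_E = max(EF_A=11, EF_B=9) = 11; EF_E = 11+12 = 23
ES_F = max(EF_A=11, EF_B=9) = 11; EF_F = 11+7 = 18
ES_G = max(EF_B=9, EF_C=21, EF_D=17, EF_E=23, EF_F=18) = 23; EF_G = 23+3 = 26
Expected project duration μ = 26 days. Critical path: A → E → G.

Variance along critical path = 9.000 + 1.778 + 1.778 = 12.556; σ = √12.556 = 3.543 days.
Z = (28 − 26) / 3.543 = 0.564
P(T ≤ 28) = Φ(0.564) ≈ 0.714

0.714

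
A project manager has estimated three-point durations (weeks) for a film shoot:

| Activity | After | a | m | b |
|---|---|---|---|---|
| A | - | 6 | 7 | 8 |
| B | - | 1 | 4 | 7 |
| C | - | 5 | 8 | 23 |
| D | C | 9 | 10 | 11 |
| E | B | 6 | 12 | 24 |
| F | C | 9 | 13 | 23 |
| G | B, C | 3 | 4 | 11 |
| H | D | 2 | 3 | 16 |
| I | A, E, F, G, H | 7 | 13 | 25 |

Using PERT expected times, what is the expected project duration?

39 weeks

te_A = (6 + 4·7 + 8)/6 = 42/6 = 7
te_B = (1 + 4·4 + 7)/6 = 24/6 = 4
te_C = (5 + 4·8 + 23)/6 = 60/6 = 10
te_D = (9 + 4·10 + 11)/6 = 60/6 = 10
te_E = (6 + 4·12 + 24)/6 = 78/6 = 13
te_F = (9 + 4·13 + 23)/6 = 84/6 = 14
te_G = (3 + 4·4 + 11)/6 = 30/6 = 5
te_H = (2 + 4·3 + 16)/6 = 30/6 = 5
te_I = (7 + 4·13 + 25)/6 = 84/6 = 14

Forward pass:
ES_A = 0; EF_A = 7
ES_B = 0; EF_B = 4
ES_C = 0; EF_C = 10
ES_D = 10; EF_D = 10+10 = 20
ES_E = 4; EF_E = 4+13 = 17
ES_F = 10; EF_F = 10+14 = 24
ES_G = max(EF_B=4, EF_C=10) = 10; EF_G = 10+5 = 15
ES_H = 20; EF_H = 20+5 = 25
ES_I = max(EF_A=7, EF_E=17, EF_F=24, EF_G=15, EF_H=25) = 25; EF_I = 25+14 = 39
Expected project duration μ = 39 weeks. Critical path: C → D → H → I.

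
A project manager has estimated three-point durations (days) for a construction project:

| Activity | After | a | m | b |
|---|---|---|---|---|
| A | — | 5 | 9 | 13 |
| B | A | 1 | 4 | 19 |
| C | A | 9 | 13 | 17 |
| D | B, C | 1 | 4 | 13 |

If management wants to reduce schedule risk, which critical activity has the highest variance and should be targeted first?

te_A = (5 + 4·9 + 13)/6 = 54/6 = 9; σ²_A = ((13−5)/6)² = 1.778
te_B = (1 + 4·4 + 19)/6 = 36/6 = 6; σ²_B = ((19−1)/6)² = 9.000
te_C = (9 + 4·13 + 17)/6 = 78/6 = 13; σ²_C = ((17−9)/6)² = 1.778
te_D = (1 + 4·4 + 13)/6 = 30/6 = 5; σ²_D = ((13−1)/6)² = 4.000

Forward pass:
ES_A = 0; EF_A = 9
ES_B = 9; EF_B = 9+6 = 15
ES_C = 9; EF_C = 9+13 = 22
ES_D = max(EF_B=15, EF_C=22) = 22; EF_D = 22+5 = 27
Expected project duration μ = 27 days. Critical path: A → C → D.

Variances on critical path: σ²_A=1.778, σ²_C=1.778, σ²_D=4.000.
Largest is σ²_D = 4.000.

D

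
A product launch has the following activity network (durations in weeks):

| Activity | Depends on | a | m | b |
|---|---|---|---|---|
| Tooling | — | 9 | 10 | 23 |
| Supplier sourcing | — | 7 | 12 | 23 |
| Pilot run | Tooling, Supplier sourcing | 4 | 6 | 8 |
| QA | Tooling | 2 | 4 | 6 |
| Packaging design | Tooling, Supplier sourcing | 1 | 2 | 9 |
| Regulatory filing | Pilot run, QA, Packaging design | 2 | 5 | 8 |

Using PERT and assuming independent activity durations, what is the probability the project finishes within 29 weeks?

te_Tooling = (9 + 4·10 + 23)/6 = 72/6 = 12; σ²_Tooling = ((23−9)/6)² = 5.444
te_Supplier sourcing = (7 + 4·12 + 23)/6 = 78/6 = 13; σ²_Supplier sourcing = ((23−7)/6)² = 7.111
te_Pilot run = (4 + 4·6 + 8)/6 = 36/6 = 6; σ²_Pilot run = ((8−4)/6)² = 0.444
te_QA = (2 + 4·4 + 6)/6 = 24/6 = 4; σ²_QA = ((6−2)/6)² = 0.444
te_Packaging design = (1 + 4·2 + 9)/6 = 18/6 = 3; σ²_Packaging design = ((9−1)/6)² = 1.778
te_Regulatory filing = (2 + 4·5 + 8)/6 = 30/6 = 5; σ²_Regulatory filing = ((8−2)/6)² = 1.000

Forward pass:
ES_Tooling = 0; EF_Tooling = 12
ES_Supplier sourcing = 0; EF_Supplier sourcing = 13
ES_Pilot run = max(EF_Tooling=12, EF_Supplier sourcing=13) = 13; EF_Pilot run = 13+6 = 19
ES_QA = 12; EF_QA = 12+4 = 16
ES_Packaging design = max(EF_Tooling=12, EF_Supplier sourcing=13) = 13; EF_Packaging design = 13+3 = 16
ES_Regulatory filing = max(EF_Pilot run=19, EF_QA=16, EF_Packaging design=16) = 19; EF_Regulatory filing = 19+5 = 24
Expected project duration μ = 24 weeks. Critical path: Supplier sourcing → Pilot run → Regulatory filing.

Variance along critical path = 7.111 + 0.444 + 1.000 = 8.556; σ = √8.556 = 2.925 weeks.
Z = (29 − 24) / 2.925 = 1.709
P(T ≤ 29) = Φ(1.709) ≈ 0.956

0.956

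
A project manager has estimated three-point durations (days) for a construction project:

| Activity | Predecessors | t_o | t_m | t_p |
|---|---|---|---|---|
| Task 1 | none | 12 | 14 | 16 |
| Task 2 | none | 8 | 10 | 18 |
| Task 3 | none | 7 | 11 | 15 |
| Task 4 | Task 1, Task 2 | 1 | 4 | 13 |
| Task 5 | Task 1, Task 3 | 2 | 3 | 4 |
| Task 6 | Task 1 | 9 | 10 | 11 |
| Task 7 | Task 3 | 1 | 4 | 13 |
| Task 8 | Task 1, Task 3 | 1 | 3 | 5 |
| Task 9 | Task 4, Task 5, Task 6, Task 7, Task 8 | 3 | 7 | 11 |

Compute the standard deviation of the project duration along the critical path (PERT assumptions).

te_Task 1 = (12 + 4·14 + 16)/6 = 84/6 = 14; σ²_Task 1 = ((16−12)/6)² = 0.444
te_Task 2 = (8 + 4·10 + 18)/6 = 66/6 = 11; σ²_Task 2 = ((18−8)/6)² = 2.778
te_Task 3 = (7 + 4·11 + 15)/6 = 66/6 = 11; σ²_Task 3 = ((15−7)/6)² = 1.778
te_Task 4 = (1 + 4·4 + 13)/6 = 30/6 = 5; σ²_Task 4 = ((13−1)/6)² = 4.000
te_Task 5 = (2 + 4·3 + 4)/6 = 18/6 = 3; σ²_Task 5 = ((4−2)/6)² = 0.111
te_Task 6 = (9 + 4·10 + 11)/6 = 60/6 = 10; σ²_Task 6 = ((11−9)/6)² = 0.111
te_Task 7 = (1 + 4·4 + 13)/6 = 30/6 = 5; σ²_Task 7 = ((13−1)/6)² = 4.000
te_Task 8 = (1 + 4·3 + 5)/6 = 18/6 = 3; σ²_Task 8 = ((5−1)/6)² = 0.444
te_Task 9 = (3 + 4·7 + 11)/6 = 42/6 = 7; σ²_Task 9 = ((11−3)/6)² = 1.778

Forward pass:
ES_Task 1 = 0; EF_Task 1 = 14
ES_Task 2 = 0; EF_Task 2 = 11
ES_Task 3 = 0; EF_Task 3 = 11
ES_Task 4 = max(EF_Task 1=14, EF_Task 2=11) = 14; EF_Task 4 = 14+5 = 19
ES_Task 5 = max(EF_Task 1=14, EF_Task 3=11) = 14; EF_Task 5 = 14+3 = 17
ES_Task 6 = 14; EF_Task 6 = 14+10 = 24
ES_Task 7 = 11; EF_Task 7 = 11+5 = 16
ES_Task 8 = max(EF_Task 1=14, EF_Task 3=11) = 14; EF_Task 8 = 14+3 = 17
ES_Task 9 = max(EF_Task 4=19, EF_Task 5=17, EF_Task 6=24, EF_Task 7=16, EF_Task 8=17) = 24; EF_Task 9 = 24+7 = 31
Expected project duration μ = 31 days. Critical path: Task 1 → Task 6 → Task 9.

Variance along critical path = 0.444 + 0.111 + 1.778 = 2.333
σ = √2.333 = 1.528 days

1.53 days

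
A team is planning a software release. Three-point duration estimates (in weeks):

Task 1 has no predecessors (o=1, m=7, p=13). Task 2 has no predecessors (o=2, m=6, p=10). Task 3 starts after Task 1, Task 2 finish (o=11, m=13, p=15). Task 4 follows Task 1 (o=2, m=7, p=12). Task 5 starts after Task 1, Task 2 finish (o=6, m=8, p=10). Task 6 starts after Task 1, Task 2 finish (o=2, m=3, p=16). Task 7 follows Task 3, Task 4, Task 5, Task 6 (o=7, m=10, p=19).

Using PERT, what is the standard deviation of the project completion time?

2.91 weeks

te_Task 1 = (1 + 4·7 + 13)/6 = 42/6 = 7; σ²_Task 1 = ((13−1)/6)² = 4.000
te_Task 2 = (2 + 4·6 + 10)/6 = 36/6 = 6; σ²_Task 2 = ((10−2)/6)² = 1.778
te_Task 3 = (11 + 4·13 + 15)/6 = 78/6 = 13; σ²_Task 3 = ((15−11)/6)² = 0.444
te_Task 4 = (2 + 4·7 + 12)/6 = 42/6 = 7; σ²_Task 4 = ((12−2)/6)² = 2.778
te_Task 5 = (6 + 4·8 + 10)/6 = 48/6 = 8; σ²_Task 5 = ((10−6)/6)² = 0.444
te_Task 6 = (2 + 4·3 + 16)/6 = 30/6 = 5; σ²_Task 6 = ((16−2)/6)² = 5.444
te_Task 7 = (7 + 4·10 + 19)/6 = 66/6 = 11; σ²_Task 7 = ((19−7)/6)² = 4.000

Forward pass:
ES_Task 1 = 0; EF_Task 1 = 7
ES_Task 2 = 0; EF_Task 2 = 6
ES_Task 3 = max(EF_Task 1=7, EF_Task 2=6) = 7; EF_Task 3 = 7+13 = 20
ES_Task 4 = 7; EF_Task 4 = 7+7 = 14
ES_Task 5 = max(EF_Task 1=7, EF_Task 2=6) = 7; EF_Task 5 = 7+8 = 15
ES_Task 6 = max(EF_Task 1=7, EF_Task 2=6) = 7; EF_Task 6 = 7+5 = 12
ES_Task 7 = max(EF_Task 3=20, EF_Task 4=14, EF_Task 5=15, EF_Task 6=12) = 20; EF_Task 7 = 20+11 = 31
Expected project duration μ = 31 weeks. Critical path: Task 1 → Task 3 → Task 7.

Variance along critical path = 4.000 + 0.444 + 4.000 = 8.444
σ = √8.444 = 2.906 weeks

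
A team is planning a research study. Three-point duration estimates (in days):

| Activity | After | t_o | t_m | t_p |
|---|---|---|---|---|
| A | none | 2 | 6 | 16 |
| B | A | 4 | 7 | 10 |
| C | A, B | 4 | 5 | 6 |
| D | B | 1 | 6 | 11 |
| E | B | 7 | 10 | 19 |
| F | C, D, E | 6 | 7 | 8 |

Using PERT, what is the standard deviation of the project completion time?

te_A = (2 + 4·6 + 16)/6 = 42/6 = 7; σ²_A = ((16−2)/6)² = 5.444
te_B = (4 + 4·7 + 10)/6 = 42/6 = 7; σ²_B = ((10−4)/6)² = 1.000
te_C = (4 + 4·5 + 6)/6 = 30/6 = 5; σ²_C = ((6−4)/6)² = 0.111
te_D = (1 + 4·6 + 11)/6 = 36/6 = 6; σ²_D = ((11−1)/6)² = 2.778
te_E = (7 + 4·10 + 19)/6 = 66/6 = 11; σ²_E = ((19−7)/6)² = 4.000
te_F = (6 + 4·7 + 8)/6 = 42/6 = 7; σ²_F = ((8−6)/6)² = 0.111

Forward pass:
ES_A = 0; EF_A = 7
ES_B = 7; EF_B = 7+7 = 14
ES_C = max(EF_A=7, EF_B=14) = 14; EF_C = 14+5 = 19
ES_D = 14; EF_D = 14+6 = 20
ES_E = 14; EF_E = 14+11 = 25
ES_F = max(EF_C=19, EF_D=20, EF_E=25) = 25; EF_F = 25+7 = 32
Expected project duration μ = 32 days. Critical path: A → B → E → F.

Variance along critical path = 5.444 + 1.000 + 4.000 + 0.111 = 10.556
σ = √10.556 = 3.249 days

3.25 days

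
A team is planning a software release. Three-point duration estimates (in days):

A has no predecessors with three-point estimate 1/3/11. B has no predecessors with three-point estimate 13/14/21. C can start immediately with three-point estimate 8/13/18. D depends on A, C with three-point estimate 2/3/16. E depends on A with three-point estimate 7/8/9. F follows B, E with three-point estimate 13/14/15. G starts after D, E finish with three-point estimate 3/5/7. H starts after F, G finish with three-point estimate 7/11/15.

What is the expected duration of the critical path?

40 days

te_A = (1 + 4·3 + 11)/6 = 24/6 = 4
te_B = (13 + 4·14 + 21)/6 = 90/6 = 15
te_C = (8 + 4·13 + 18)/6 = 78/6 = 13
te_D = (2 + 4·3 + 16)/6 = 30/6 = 5
te_E = (7 + 4·8 + 9)/6 = 48/6 = 8
te_F = (13 + 4·14 + 15)/6 = 84/6 = 14
te_G = (3 + 4·5 + 7)/6 = 30/6 = 5
te_H = (7 + 4·11 + 15)/6 = 66/6 = 11

Forward pass:
ES_A = 0; EF_A = 4
ES_B = 0; EF_B = 15
ES_C = 0; EF_C = 13
ES_D = max(EF_A=4, EF_C=13) = 13; EF_D = 13+5 = 18
ES_E = 4; EF_E = 4+8 = 12
ES_F = max(EF_B=15, EF_E=12) = 15; EF_F = 15+14 = 29
ES_G = max(EF_D=18, EF_E=12) = 18; EF_G = 18+5 = 23
ES_H = max(EF_F=29, EF_G=23) = 29; EF_H = 29+11 = 40
Expected project duration μ = 40 days. Critical path: B → F → H.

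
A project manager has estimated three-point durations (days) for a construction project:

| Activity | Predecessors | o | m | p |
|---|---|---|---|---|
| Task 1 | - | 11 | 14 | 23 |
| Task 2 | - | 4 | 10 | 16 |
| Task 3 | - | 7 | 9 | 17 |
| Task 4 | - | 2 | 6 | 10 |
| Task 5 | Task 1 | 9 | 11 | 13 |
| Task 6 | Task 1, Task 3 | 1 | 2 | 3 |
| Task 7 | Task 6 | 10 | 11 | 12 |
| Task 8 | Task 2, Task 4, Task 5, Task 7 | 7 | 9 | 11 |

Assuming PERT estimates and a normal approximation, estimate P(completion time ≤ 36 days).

0.322

te_Task 1 = (11 + 4·14 + 23)/6 = 90/6 = 15; σ²_Task 1 = ((23−11)/6)² = 4.000
te_Task 2 = (4 + 4·10 + 16)/6 = 60/6 = 10; σ²_Task 2 = ((16−4)/6)² = 4.000
te_Task 3 = (7 + 4·9 + 17)/6 = 60/6 = 10; σ²_Task 3 = ((17−7)/6)² = 2.778
te_Task 4 = (2 + 4·6 + 10)/6 = 36/6 = 6; σ²_Task 4 = ((10−2)/6)² = 1.778
te_Task 5 = (9 + 4·11 + 13)/6 = 66/6 = 11; σ²_Task 5 = ((13−9)/6)² = 0.444
te_Task 6 = (1 + 4·2 + 3)/6 = 12/6 = 2; σ²_Task 6 = ((3−1)/6)² = 0.111
te_Task 7 = (10 + 4·11 + 12)/6 = 66/6 = 11; σ²_Task 7 = ((12−10)/6)² = 0.111
te_Task 8 = (7 + 4·9 + 11)/6 = 54/6 = 9; σ²_Task 8 = ((11−7)/6)² = 0.444

Forward pass:
ES_Task 1 = 0; EF_Task 1 = 15
ES_Task 2 = 0; EF_Task 2 = 10
ES_Task 3 = 0; EF_Task 3 = 10
ES_Task 4 = 0; EF_Task 4 = 6
ES_Task 5 = 15; EF_Task 5 = 15+11 = 26
ES_Task 6 = max(EF_Task 1=15, EF_Task 3=10) = 15; EF_Task 6 = 15+2 = 17
ES_Task 7 = 17; EF_Task 7 = 17+11 = 28
ES_Task 8 = max(EF_Task 2=10, EF_Task 4=6, EF_Task 5=26, EF_Task 7=28) = 28; EF_Task 8 = 28+9 = 37
Expected project duration μ = 37 days. Critical path: Task 1 → Task 6 → Task 7 → Task 8.

Variance along critical path = 4.000 + 0.111 + 0.111 + 0.444 = 4.667; σ = √4.667 = 2.160 days.
Z = (36 − 37) / 2.160 = -0.463
P(T ≤ 36) = Φ(-0.463) ≈ 0.322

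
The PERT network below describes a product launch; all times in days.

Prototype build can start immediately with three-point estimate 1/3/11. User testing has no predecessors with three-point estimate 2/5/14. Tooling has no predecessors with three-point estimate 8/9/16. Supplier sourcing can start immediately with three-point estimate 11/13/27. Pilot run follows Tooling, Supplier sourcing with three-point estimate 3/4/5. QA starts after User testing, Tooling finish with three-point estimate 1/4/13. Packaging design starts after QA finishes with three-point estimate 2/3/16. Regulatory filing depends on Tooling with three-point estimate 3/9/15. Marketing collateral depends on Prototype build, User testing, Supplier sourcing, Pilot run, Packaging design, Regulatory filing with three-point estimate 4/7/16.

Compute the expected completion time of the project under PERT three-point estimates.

te_Prototype build = (1 + 4·3 + 11)/6 = 24/6 = 4
te_User testing = (2 + 4·5 + 14)/6 = 36/6 = 6
te_Tooling = (8 + 4·9 + 16)/6 = 60/6 = 10
te_Supplier sourcing = (11 + 4·13 + 27)/6 = 90/6 = 15
te_Pilot run = (3 + 4·4 + 5)/6 = 24/6 = 4
te_QA = (1 + 4·4 + 13)/6 = 30/6 = 5
te_Packaging design = (2 + 4·3 + 16)/6 = 30/6 = 5
te_Regulatory filing = (3 + 4·9 + 15)/6 = 54/6 = 9
te_Marketing collateral = (4 + 4·7 + 16)/6 = 48/6 = 8

Forward pass:
ES_Prototype build = 0; EF_Prototype build = 4
ES_User testing = 0; EF_User testing = 6
ES_Tooling = 0; EF_Tooling = 10
ES_Supplier sourcing = 0; EF_Supplier sourcing = 15
ES_Pilot run = max(EF_Tooling=10, EF_Supplier sourcing=15) = 15; EF_Pilot run = 15+4 = 19
ES_QA = max(EF_User testing=6, EF_Tooling=10) = 10; EF_QA = 10+5 = 15
ES_Packaging design = 15; EF_Packaging design = 15+5 = 20
ES_Regulatory filing = 10; EF_Regulatory filing = 10+9 = 19
ES_Marketing collateral = max(EF_Prototype build=4, EF_User testing=6, EF_Supplier sourcing=15, EF_Pilot run=19, EF_Packaging design=20, EF_Regulatory filing=19) = 20; EF_Marketing collateral = 20+8 = 28
Expected project duration μ = 28 days. Critical path: Tooling → QA → Packaging design → Marketing collateral.

28 days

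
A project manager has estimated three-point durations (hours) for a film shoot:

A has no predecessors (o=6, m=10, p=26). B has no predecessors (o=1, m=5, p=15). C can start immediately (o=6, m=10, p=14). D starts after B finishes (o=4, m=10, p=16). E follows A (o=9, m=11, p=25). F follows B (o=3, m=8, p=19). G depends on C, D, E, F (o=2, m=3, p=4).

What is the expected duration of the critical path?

te_A = (6 + 4·10 + 26)/6 = 72/6 = 12
te_B = (1 + 4·5 + 15)/6 = 36/6 = 6
te_C = (6 + 4·10 + 14)/6 = 60/6 = 10
te_D = (4 + 4·10 + 16)/6 = 60/6 = 10
te_E = (9 + 4·11 + 25)/6 = 78/6 = 13
te_F = (3 + 4·8 + 19)/6 = 54/6 = 9
te_G = (2 + 4·3 + 4)/6 = 18/6 = 3

Forward pass:
ES_A = 0; EF_A = 12
ES_B = 0; EF_B = 6
ES_C = 0; EF_C = 10
ES_D = 6; EF_D = 6+10 = 16
ES_E = 12; EF_E = 12+13 = 25
ES_F = 6; EF_F = 6+9 = 15
ES_G = max(EF_C=10, EF_D=16, EF_E=25, EF_F=15) = 25; EF_G = 25+3 = 28
Expected project duration μ = 28 hours. Critical path: A → E → G.

28 hours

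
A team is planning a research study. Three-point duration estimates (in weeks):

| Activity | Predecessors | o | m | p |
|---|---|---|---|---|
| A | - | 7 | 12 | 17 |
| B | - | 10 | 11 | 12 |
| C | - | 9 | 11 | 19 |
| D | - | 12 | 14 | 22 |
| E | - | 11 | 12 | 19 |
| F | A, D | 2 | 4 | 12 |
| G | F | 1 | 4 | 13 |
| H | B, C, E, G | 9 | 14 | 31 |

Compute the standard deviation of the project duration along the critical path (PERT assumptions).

4.80 weeks

te_A = (7 + 4·12 + 17)/6 = 72/6 = 12; σ²_A = ((17−7)/6)² = 2.778
te_B = (10 + 4·11 + 12)/6 = 66/6 = 11; σ²_B = ((12−10)/6)² = 0.111
te_C = (9 + 4·11 + 19)/6 = 72/6 = 12; σ²_C = ((19−9)/6)² = 2.778
te_D = (12 + 4·14 + 22)/6 = 90/6 = 15; σ²_D = ((22−12)/6)² = 2.778
te_E = (11 + 4·12 + 19)/6 = 78/6 = 13; σ²_E = ((19−11)/6)² = 1.778
te_F = (2 + 4·4 + 12)/6 = 30/6 = 5; σ²_F = ((12−2)/6)² = 2.778
te_G = (1 + 4·4 + 13)/6 = 30/6 = 5; σ²_G = ((13−1)/6)² = 4.000
te_H = (9 + 4·14 + 31)/6 = 96/6 = 16; σ²_H = ((31−9)/6)² = 13.444

Forward pass:
ES_A = 0; EF_A = 12
ES_B = 0; EF_B = 11
ES_C = 0; EF_C = 12
ES_D = 0; EF_D = 15
ES_E = 0; EF_E = 13
ES_F = max(EF_A=12, EF_D=15) = 15; EF_F = 15+5 = 20
ES_G = 20; EF_G = 20+5 = 25
ES_H = max(EF_B=11, EF_C=12, EF_E=13, EF_G=25) = 25; EF_H = 25+16 = 41
Expected project duration μ = 41 weeks. Critical path: D → F → G → H.

Variance along critical path = 2.778 + 2.778 + 4.000 + 13.444 = 23.000
σ = √23.000 = 4.796 weeks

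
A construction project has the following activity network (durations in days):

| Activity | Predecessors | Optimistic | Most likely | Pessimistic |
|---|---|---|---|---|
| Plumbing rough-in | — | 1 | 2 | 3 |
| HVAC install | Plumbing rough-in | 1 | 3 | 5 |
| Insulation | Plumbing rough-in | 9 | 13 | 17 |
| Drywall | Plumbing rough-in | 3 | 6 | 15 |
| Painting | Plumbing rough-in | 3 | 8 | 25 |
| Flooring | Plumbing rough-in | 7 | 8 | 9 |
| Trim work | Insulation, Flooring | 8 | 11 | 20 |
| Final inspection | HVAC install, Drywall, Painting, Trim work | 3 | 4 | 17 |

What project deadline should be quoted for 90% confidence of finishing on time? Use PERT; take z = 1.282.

37.3 days

te_Plumbing rough-in = (1 + 4·2 + 3)/6 = 12/6 = 2; σ²_Plumbing rough-in = ((3−1)/6)² = 0.111
te_HVAC install = (1 + 4·3 + 5)/6 = 18/6 = 3; σ²_HVAC install = ((5−1)/6)² = 0.444
te_Insulation = (9 + 4·13 + 17)/6 = 78/6 = 13; σ²_Insulation = ((17−9)/6)² = 1.778
te_Drywall = (3 + 4·6 + 15)/6 = 42/6 = 7; σ²_Drywall = ((15−3)/6)² = 4.000
te_Painting = (3 + 4·8 + 25)/6 = 60/6 = 10; σ²_Painting = ((25−3)/6)² = 13.444
te_Flooring = (7 + 4·8 + 9)/6 = 48/6 = 8; σ²_Flooring = ((9−7)/6)² = 0.111
te_Trim work = (8 + 4·11 + 20)/6 = 72/6 = 12; σ²_Trim work = ((20−8)/6)² = 4.000
te_Final inspection = (3 + 4·4 + 17)/6 = 36/6 = 6; σ²_Final inspection = ((17−3)/6)² = 5.444

Forward pass:
ES_Plumbing rough-in = 0; EF_Plumbing rough-in = 2
ES_HVAC install = 2; EF_HVAC install = 2+3 = 5
ES_Insulation = 2; EF_Insulation = 2+13 = 15
ES_Drywall = 2; EF_Drywall = 2+7 = 9
ES_Painting = 2; EF_Painting = 2+10 = 12
ES_Flooring = 2; EF_Flooring = 2+8 = 10
ES_Trim work = max(EF_Insulation=15, EF_Flooring=10) = 15; EF_Trim work = 15+12 = 27
ES_Final inspection = max(EF_HVAC install=5, EF_Drywall=9, EF_Painting=12, EF_Trim work=27) = 27; EF_Final inspection = 27+6 = 33
Expected project duration μ = 33 days. Critical path: Plumbing rough-in → Insulation → Trim work → Final inspection.

Variance along critical path = 0.111 + 1.778 + 4.000 + 5.444 = 11.333; σ = 3.367 days.
D = μ + z·σ = 33 + 1.282·3.367 = 37.3 days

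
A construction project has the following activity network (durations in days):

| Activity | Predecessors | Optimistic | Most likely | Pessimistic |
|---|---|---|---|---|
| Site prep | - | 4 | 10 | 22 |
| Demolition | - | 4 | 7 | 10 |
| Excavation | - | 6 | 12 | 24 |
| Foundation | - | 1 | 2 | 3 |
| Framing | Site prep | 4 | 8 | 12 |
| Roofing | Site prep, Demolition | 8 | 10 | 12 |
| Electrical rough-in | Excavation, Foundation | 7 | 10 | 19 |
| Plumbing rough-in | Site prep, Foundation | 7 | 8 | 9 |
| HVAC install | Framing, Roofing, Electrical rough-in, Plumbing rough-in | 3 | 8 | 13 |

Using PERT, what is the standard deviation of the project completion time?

3.97 days

te_Site prep = (4 + 4·10 + 22)/6 = 66/6 = 11; σ²_Site prep = ((22−4)/6)² = 9.000
te_Demolition = (4 + 4·7 + 10)/6 = 42/6 = 7; σ²_Demolition = ((10−4)/6)² = 1.000
te_Excavation = (6 + 4·12 + 24)/6 = 78/6 = 13; σ²_Excavation = ((24−6)/6)² = 9.000
te_Foundation = (1 + 4·2 + 3)/6 = 12/6 = 2; σ²_Foundation = ((3−1)/6)² = 0.111
te_Framing = (4 + 4·8 + 12)/6 = 48/6 = 8; σ²_Framing = ((12−4)/6)² = 1.778
te_Roofing = (8 + 4·10 + 12)/6 = 60/6 = 10; σ²_Roofing = ((12−8)/6)² = 0.444
te_Electrical rough-in = (7 + 4·10 + 19)/6 = 66/6 = 11; σ²_Electrical rough-in = ((19−7)/6)² = 4.000
te_Plumbing rough-in = (7 + 4·8 + 9)/6 = 48/6 = 8; σ²_Plumbing rough-in = ((9−7)/6)² = 0.111
te_HVAC install = (3 + 4·8 + 13)/6 = 48/6 = 8; σ²_HVAC install = ((13−3)/6)² = 2.778

Forward pass:
ES_Site prep = 0; EF_Site prep = 11
ES_Demolition = 0; EF_Demolition = 7
ES_Excavation = 0; EF_Excavation = 13
ES_Foundation = 0; EF_Foundation = 2
ES_Framing = 11; EF_Framing = 11+8 = 19
ES_Roofing = max(EF_Site prep=11, EF_Demolition=7) = 11; EF_Roofing = 11+10 = 21
ES_Electrical rough-in = max(EF_Excavation=13, EF_Foundation=2) = 13; EF_Electrical rough-in = 13+11 = 24
ES_Plumbing rough-in = max(EF_Site prep=11, EF_Foundation=2) = 11; EF_Plumbing rough-in = 11+8 = 19
ES_HVAC install = max(EF_Framing=19, EF_Roofing=21, EF_Electrical rough-in=24, EF_Plumbing rough-in=19) = 24; EF_HVAC install = 24+8 = 32
Expected project duration μ = 32 days. Critical path: Excavation → Electrical rough-in → HVAC install.

Variance along critical path = 9.000 + 4.000 + 2.778 = 15.778
σ = √15.778 = 3.972 days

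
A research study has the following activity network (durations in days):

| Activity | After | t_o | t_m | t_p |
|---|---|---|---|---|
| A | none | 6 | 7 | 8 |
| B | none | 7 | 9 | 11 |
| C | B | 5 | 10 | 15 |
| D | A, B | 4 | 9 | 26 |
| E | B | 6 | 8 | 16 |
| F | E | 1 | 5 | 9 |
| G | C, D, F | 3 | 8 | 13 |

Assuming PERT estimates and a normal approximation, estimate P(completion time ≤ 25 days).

0.016

te_A = (6 + 4·7 + 8)/6 = 42/6 = 7; σ²_A = ((8−6)/6)² = 0.111
te_B = (7 + 4·9 + 11)/6 = 54/6 = 9; σ²_B = ((11−7)/6)² = 0.444
te_C = (5 + 4·10 + 15)/6 = 60/6 = 10; σ²_C = ((15−5)/6)² = 2.778
te_D = (4 + 4·9 + 26)/6 = 66/6 = 11; σ²_D = ((26−4)/6)² = 13.444
te_E = (6 + 4·8 + 16)/6 = 54/6 = 9; σ²_E = ((16−6)/6)² = 2.778
te_F = (1 + 4·5 + 9)/6 = 30/6 = 5; σ²_F = ((9−1)/6)² = 1.778
te_G = (3 + 4·8 + 13)/6 = 48/6 = 8; σ²_G = ((13−3)/6)² = 2.778

Forward pass:
ES_A = 0; EF_A = 7
ES_B = 0; EF_B = 9
ES_C = 9; EF_C = 9+10 = 19
ES_D = max(EF_A=7, EF_B=9) = 9; EF_D = 9+11 = 20
ES_E = 9; EF_E = 9+9 = 18
ES_F = 18; EF_F = 18+5 = 23
ES_G = max(EF_C=19, EF_D=20, EF_F=23) = 23; EF_G = 23+8 = 31
Expected project duration μ = 31 days. Critical path: B → E → F → G.

Variance along critical path = 0.444 + 2.778 + 1.778 + 2.778 = 7.778; σ = √7.778 = 2.789 days.
Z = (25 − 31) / 2.789 = -2.151
P(T ≤ 25) = Φ(-2.151) ≈ 0.016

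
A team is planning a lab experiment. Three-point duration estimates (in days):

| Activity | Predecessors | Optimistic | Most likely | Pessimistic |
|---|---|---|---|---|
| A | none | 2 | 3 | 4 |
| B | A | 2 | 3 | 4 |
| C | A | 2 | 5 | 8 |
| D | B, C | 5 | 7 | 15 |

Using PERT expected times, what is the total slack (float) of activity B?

2 days

te_A = (2 + 4·3 + 4)/6 = 18/6 = 3
te_B = (2 + 4·3 + 4)/6 = 18/6 = 3
te_C = (2 + 4·5 + 8)/6 = 30/6 = 5
te_D = (5 + 4·7 + 15)/6 = 48/6 = 8

Forward pass:
ES_A = 0; EF_A = 3
ES_B = 3; EF_B = 3+3 = 6
ES_C = 3; EF_C = 3+5 = 8
ES_D = max(EF_B=6, EF_C=8) = 8; EF_D = 8+8 = 16
Expected project duration μ = 16 days. Critical path: A → C → D.

Backward pass:
LF_D = 16; LS_D = 16−8 = 8
LF_C = LS_D = 8; LS_C = 8−5 = 3
LF_B = LS_D = 8; LS_B = 8−3 = 5
LF_A = min(LS_B=5, LS_C=3) = 3; LS_A = 3−3 = 0
Slack_B = LS_B − ES_B = 5 − 3 = 2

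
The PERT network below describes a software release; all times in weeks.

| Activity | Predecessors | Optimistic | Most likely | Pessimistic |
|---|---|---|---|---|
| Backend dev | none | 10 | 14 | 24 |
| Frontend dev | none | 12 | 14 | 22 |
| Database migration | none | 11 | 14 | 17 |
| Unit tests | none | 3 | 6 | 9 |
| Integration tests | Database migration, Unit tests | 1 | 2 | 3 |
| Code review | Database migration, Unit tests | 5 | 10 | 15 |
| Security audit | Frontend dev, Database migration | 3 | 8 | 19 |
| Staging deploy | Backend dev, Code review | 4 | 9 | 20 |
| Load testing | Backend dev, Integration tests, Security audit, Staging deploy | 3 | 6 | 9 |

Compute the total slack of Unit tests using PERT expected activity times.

te_Backend dev = (10 + 4·14 + 24)/6 = 90/6 = 15
te_Frontend dev = (12 + 4·14 + 22)/6 = 90/6 = 15
te_Database migration = (11 + 4·14 + 17)/6 = 84/6 = 14
te_Unit tests = (3 + 4·6 + 9)/6 = 36/6 = 6
te_Integration tests = (1 + 4·2 + 3)/6 = 12/6 = 2
te_Code review = (5 + 4·10 + 15)/6 = 60/6 = 10
te_Security audit = (3 + 4·8 + 19)/6 = 54/6 = 9
te_Staging deploy = (4 + 4·9 + 20)/6 = 60/6 = 10
te_Load testing = (3 + 4·6 + 9)/6 = 36/6 = 6

Forward pass:
ES_Backend dev = 0; EF_Backend dev = 15
ES_Frontend dev = 0; EF_Frontend dev = 15
ES_Database migration = 0; EF_Database migration = 14
ES_Unit tests = 0; EF_Unit tests = 6
ES_Integration tests = max(EF_Database migration=14, EF_Unit tests=6) = 14; EF_Integration tests = 14+2 = 16
ES_Code review = max(EF_Database migration=14, EF_Unit tests=6) = 14; EF_Code review = 14+10 = 24
ES_Security audit = max(EF_Frontend dev=15, EF_Database migration=14) = 15; EF_Security audit = 15+9 = 24
ES_Staging deploy = max(EF_Backend dev=15, EF_Code review=24) = 24; EF_Staging deploy = 24+10 = 34
ES_Load testing = max(EF_Backend dev=15, EF_Integration tests=16, EF_Security audit=24, EF_Staging deploy=34) = 34; EF_Load testing = 34+6 = 40
Expected project duration μ = 40 weeks. Critical path: Database migration → Code review → Staging deploy → Load testing.

Backward pass:
LF_Load testing = 40; LS_Load testing = 40−6 = 34
LF_Staging deploy = LS_Load testing = 34; LS_Staging deploy = 34−10 = 24
LF_Security audit = LS_Load testing = 34; LS_Security audit = 34−9 = 25
LF_Code review = LS_Staging deploy = 24; LS_Code review = 24−10 = 14
LF_Integration tests = LS_Load testing = 34; LS_Integration tests = 34−2 = 32
LF_Unit tests = min(LS_Integration tests=32, LS_Code review=14) = 14; LS_Unit tests = 14−6 = 8
LF_Database migration = min(LS_Integration tests=32, LS_Code review=14, LS_Security audit=25) = 14; LS_Database migration = 14−14 = 0
LF_Frontend dev = LS_Security audit = 25; LS_Frontend dev = 25−15 = 10
LF_Backend dev = min(LS_Staging deploy=24, LS_Load testing=34) = 24; LS_Backend dev = 24−15 = 9
Slack_Unit tests = LS_Unit tests − ES_Unit tests = 8 − 0 = 8

8 weeks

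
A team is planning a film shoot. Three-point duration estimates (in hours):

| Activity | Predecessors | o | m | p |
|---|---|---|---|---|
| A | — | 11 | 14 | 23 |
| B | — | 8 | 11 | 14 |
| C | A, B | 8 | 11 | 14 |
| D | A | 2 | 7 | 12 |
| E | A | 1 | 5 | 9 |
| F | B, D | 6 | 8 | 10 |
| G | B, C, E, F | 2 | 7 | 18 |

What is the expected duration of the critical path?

38 hours

te_A = (11 + 4·14 + 23)/6 = 90/6 = 15
te_B = (8 + 4·11 + 14)/6 = 66/6 = 11
te_C = (8 + 4·11 + 14)/6 = 66/6 = 11
te_D = (2 + 4·7 + 12)/6 = 42/6 = 7
te_E = (1 + 4·5 + 9)/6 = 30/6 = 5
te_F = (6 + 4·8 + 10)/6 = 48/6 = 8
te_G = (2 + 4·7 + 18)/6 = 48/6 = 8

Forward pass:
ES_A = 0; EF_A = 15
ES_B = 0; EF_B = 11
ES_C = max(EF_A=15, EF_B=11) = 15; EF_C = 15+11 = 26
ES_D = 15; EF_D = 15+7 = 22
ES_E = 15; EF_E = 15+5 = 20
ES_F = max(EF_B=11, EF_D=22) = 22; EF_F = 22+8 = 30
ES_G = max(EF_B=11, EF_C=26, EF_E=20, EF_F=30) = 30; EF_G = 30+8 = 38
Expected project duration μ = 38 hours. Critical path: A → D → F → G.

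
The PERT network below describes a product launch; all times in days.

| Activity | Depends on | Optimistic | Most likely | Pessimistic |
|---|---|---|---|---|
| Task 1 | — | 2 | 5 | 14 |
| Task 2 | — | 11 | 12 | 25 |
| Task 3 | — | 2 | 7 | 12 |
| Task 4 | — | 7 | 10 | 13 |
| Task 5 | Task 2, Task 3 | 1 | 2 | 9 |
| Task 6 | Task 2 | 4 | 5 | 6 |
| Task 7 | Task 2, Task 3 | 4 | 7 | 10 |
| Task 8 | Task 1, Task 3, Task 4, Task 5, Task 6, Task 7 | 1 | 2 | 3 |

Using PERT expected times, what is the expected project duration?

te_Task 1 = (2 + 4·5 + 14)/6 = 36/6 = 6
te_Task 2 = (11 + 4·12 + 25)/6 = 84/6 = 14
te_Task 3 = (2 + 4·7 + 12)/6 = 42/6 = 7
te_Task 4 = (7 + 4·10 + 13)/6 = 60/6 = 10
te_Task 5 = (1 + 4·2 + 9)/6 = 18/6 = 3
te_Task 6 = (4 + 4·5 + 6)/6 = 30/6 = 5
te_Task 7 = (4 + 4·7 + 10)/6 = 42/6 = 7
te_Task 8 = (1 + 4·2 + 3)/6 = 12/6 = 2

Forward pass:
ES_Task 1 = 0; EF_Task 1 = 6
ES_Task 2 = 0; EF_Task 2 = 14
ES_Task 3 = 0; EF_Task 3 = 7
ES_Task 4 = 0; EF_Task 4 = 10
ES_Task 5 = max(EF_Task 2=14, EF_Task 3=7) = 14; EF_Task 5 = 14+3 = 17
ES_Task 6 = 14; EF_Task 6 = 14+5 = 19
ES_Task 7 = max(EF_Task 2=14, EF_Task 3=7) = 14; EF_Task 7 = 14+7 = 21
ES_Task 8 = max(EF_Task 1=6, EF_Task 3=7, EF_Task 4=10, EF_Task 5=17, EF_Task 6=19, EF_Task 7=21) = 21; EF_Task 8 = 21+2 = 23
Expected project duration μ = 23 days. Critical path: Task 2 → Task 7 → Task 8.

23 days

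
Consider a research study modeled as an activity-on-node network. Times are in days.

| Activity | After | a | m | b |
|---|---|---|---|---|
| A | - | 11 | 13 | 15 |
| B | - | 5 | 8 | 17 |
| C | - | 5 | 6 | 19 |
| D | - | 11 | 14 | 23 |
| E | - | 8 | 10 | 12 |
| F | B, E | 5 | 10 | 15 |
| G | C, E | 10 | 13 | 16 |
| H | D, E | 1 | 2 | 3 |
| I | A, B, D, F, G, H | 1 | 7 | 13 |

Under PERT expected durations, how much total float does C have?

2 days

te_A = (11 + 4·13 + 15)/6 = 78/6 = 13
te_B = (5 + 4·8 + 17)/6 = 54/6 = 9
te_C = (5 + 4·6 + 19)/6 = 48/6 = 8
te_D = (11 + 4·14 + 23)/6 = 90/6 = 15
te_E = (8 + 4·10 + 12)/6 = 60/6 = 10
te_F = (5 + 4·10 + 15)/6 = 60/6 = 10
te_G = (10 + 4·13 + 16)/6 = 78/6 = 13
te_H = (1 + 4·2 + 3)/6 = 12/6 = 2
te_I = (1 + 4·7 + 13)/6 = 42/6 = 7

Forward pass:
ES_A = 0; EF_A = 13
ES_B = 0; EF_B = 9
ES_C = 0; EF_C = 8
ES_D = 0; EF_D = 15
ES_E = 0; EF_E = 10
ES_F = max(EF_B=9, EF_E=10) = 10; EF_F = 10+10 = 20
ES_G = max(EF_C=8, EF_E=10) = 10; EF_G = 10+13 = 23
ES_H = max(EF_D=15, EF_E=10) = 15; EF_H = 15+2 = 17
ES_I = max(EF_A=13, EF_B=9, EF_D=15, EF_F=20, EF_G=23, EF_H=17) = 23; EF_I = 23+7 = 30
Expected project duration μ = 30 days. Critical path: E → G → I.

Backward pass:
LF_I = 30; LS_I = 30−7 = 23
LF_H = LS_I = 23; LS_H = 23−2 = 21
LF_G = LS_I = 23; LS_G = 23−13 = 10
LF_F = LS_I = 23; LS_F = 23−10 = 13
LF_E = min(LS_F=13, LS_G=10, LS_H=21) = 10; LS_E = 10−10 = 0
LF_D = min(LS_H=21, LS_I=23) = 21; LS_D = 21−15 = 6
LF_C = LS_G = 10; LS_C = 10−8 = 2
LF_B = min(LS_F=13, LS_I=23) = 13; LS_B = 13−9 = 4
LF_A = LS_I = 23; LS_A = 23−13 = 10
Slack_C = LS_C − ES_C = 2 − 0 = 2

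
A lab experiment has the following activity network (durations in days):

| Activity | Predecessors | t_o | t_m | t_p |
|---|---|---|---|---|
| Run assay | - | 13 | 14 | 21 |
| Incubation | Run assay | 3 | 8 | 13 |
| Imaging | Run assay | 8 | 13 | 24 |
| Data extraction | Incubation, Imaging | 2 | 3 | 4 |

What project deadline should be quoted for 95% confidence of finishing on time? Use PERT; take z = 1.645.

36.9 days

te_Run assay = (13 + 4·14 + 21)/6 = 90/6 = 15; σ²_Run assay = ((21−13)/6)² = 1.778
te_Incubation = (3 + 4·8 + 13)/6 = 48/6 = 8; σ²_Incubation = ((13−3)/6)² = 2.778
te_Imaging = (8 + 4·13 + 24)/6 = 84/6 = 14; σ²_Imaging = ((24−8)/6)² = 7.111
te_Data extraction = (2 + 4·3 + 4)/6 = 18/6 = 3; σ²_Data extraction = ((4−2)/6)² = 0.111

Forward pass:
ES_Run assay = 0; EF_Run assay = 15
ES_Incubation = 15; EF_Incubation = 15+8 = 23
ES_Imaging = 15; EF_Imaging = 15+14 = 29
ES_Data extraction = max(EF_Incubation=23, EF_Imaging=29) = 29; EF_Data extraction = 29+3 = 32
Expected project duration μ = 32 days. Critical path: Run assay → Imaging → Data extraction.

Variance along critical path = 1.778 + 7.111 + 0.111 = 9.000; σ = 3.000 days.
D = μ + z·σ = 32 + 1.645·3.000 = 36.9 days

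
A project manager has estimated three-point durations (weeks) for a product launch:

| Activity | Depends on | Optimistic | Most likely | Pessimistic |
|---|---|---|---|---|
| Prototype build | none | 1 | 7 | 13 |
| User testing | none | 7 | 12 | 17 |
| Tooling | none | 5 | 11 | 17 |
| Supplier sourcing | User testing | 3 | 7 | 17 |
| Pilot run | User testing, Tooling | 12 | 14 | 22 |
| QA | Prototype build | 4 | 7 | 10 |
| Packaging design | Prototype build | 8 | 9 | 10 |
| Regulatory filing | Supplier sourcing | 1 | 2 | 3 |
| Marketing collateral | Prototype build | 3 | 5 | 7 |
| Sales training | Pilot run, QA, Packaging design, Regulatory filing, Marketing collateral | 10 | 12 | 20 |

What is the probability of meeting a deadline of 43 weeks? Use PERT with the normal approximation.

0.851

te_Prototype build = (1 + 4·7 + 13)/6 = 42/6 = 7; σ²_Prototype build = ((13−1)/6)² = 4.000
te_User testing = (7 + 4·12 + 17)/6 = 72/6 = 12; σ²_User testing = ((17−7)/6)² = 2.778
te_Tooling = (5 + 4·11 + 17)/6 = 66/6 = 11; σ²_Tooling = ((17−5)/6)² = 4.000
te_Supplier sourcing = (3 + 4·7 + 17)/6 = 48/6 = 8; σ²_Supplier sourcing = ((17−3)/6)² = 5.444
te_Pilot run = (12 + 4·14 + 22)/6 = 90/6 = 15; σ²_Pilot run = ((22−12)/6)² = 2.778
te_QA = (4 + 4·7 + 10)/6 = 42/6 = 7; σ²_QA = ((10−4)/6)² = 1.000
te_Packaging design = (8 + 4·9 + 10)/6 = 54/6 = 9; σ²_Packaging design = ((10−8)/6)² = 0.111
te_Regulatory filing = (1 + 4·2 + 3)/6 = 12/6 = 2; σ²_Regulatory filing = ((3−1)/6)² = 0.111
te_Marketing collateral = (3 + 4·5 + 7)/6 = 30/6 = 5; σ²_Marketing collateral = ((7−3)/6)² = 0.444
te_Sales training = (10 + 4·12 + 20)/6 = 78/6 = 13; σ²_Sales training = ((20−10)/6)² = 2.778

Forward pass:
ES_Prototype build = 0; EF_Prototype build = 7
ES_User testing = 0; EF_User testing = 12
ES_Tooling = 0; EF_Tooling = 11
ES_Supplier sourcing = 12; EF_Supplier sourcing = 12+8 = 20
ES_Pilot run = max(EF_User testing=12, EF_Tooling=11) = 12; EF_Pilot run = 12+15 = 27
ES_QA = 7; EF_QA = 7+7 = 14
ES_Packaging design = 7; EF_Packaging design = 7+9 = 16
ES_Regulatory filing = 20; EF_Regulatory filing = 20+2 = 22
ES_Marketing collateral = 7; EF_Marketing collateral = 7+5 = 12
ES_Sales training = max(EF_Pilot run=27, EF_QA=14, EF_Packaging design=16, EF_Regulatory filing=22, EF_Marketing collateral=12) = 27; EF_Sales training = 27+13 = 40
Expected project duration μ = 40 weeks. Critical path: User testing → Pilot run → Sales training.

Variance along critical path = 2.778 + 2.778 + 2.778 = 8.333; σ = √8.333 = 2.887 weeks.
Z = (43 − 40) / 2.887 = 1.039
P(T ≤ 43) = Φ(1.039) ≈ 0.851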